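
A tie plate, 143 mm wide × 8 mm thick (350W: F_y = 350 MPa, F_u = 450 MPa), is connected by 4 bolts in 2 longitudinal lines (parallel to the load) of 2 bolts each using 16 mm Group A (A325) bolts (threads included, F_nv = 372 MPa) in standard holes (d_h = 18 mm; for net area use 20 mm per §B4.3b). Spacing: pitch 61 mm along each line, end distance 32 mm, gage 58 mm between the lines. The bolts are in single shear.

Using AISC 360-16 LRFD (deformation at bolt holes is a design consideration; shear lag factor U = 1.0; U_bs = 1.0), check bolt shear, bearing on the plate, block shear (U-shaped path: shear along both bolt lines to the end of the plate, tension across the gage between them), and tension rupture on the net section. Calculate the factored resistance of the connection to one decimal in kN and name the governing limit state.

224.4 kN (bolt shear governs)

Bolt shear: A_b = π(16)²/4 = 201.06 mm². φR_n = 0.75 × 372 × 201.06 × 4 × 1 = 224.4 kN.
Bearing (8 mm plate, F_u = 450 MPa): end bolts L_c = 32 − 18/2 = 23, R_n = min(1.2×23×8×450, 2.4×16×8×450) = 99.36 kN/bolt; interior L_c = 61 − 18 = 43, R_n = 138.24 kN/bolt. φR_n = 0.75 × (2×99.36 + 2×138.24) = 356.4 kN.
Block shear: shear path 2×[32+1×61] = 2×93 mm, A_gv = 1488, A_nv = 2×(93 − 1.5×20)×8 = 1008 mm²; tension across gage: (58 − 1×20)×8 = 304 mm². R_n = min(0.6×450×1008, 0.6×350×1488) + 1.0×450×304 = min(272.16, 312.48) + 136.8 = 408.96 kN. φR_n = 0.75 × 408.96 = 306.7 kN.
Tension rupture (net): A_n = (143 − 2×20)×8 = 824 mm² (U = 1.0, A_e = A_n). φR_n = 0.75 × 450 × 824 = 278.1 kN.
Governing: min(224.4, 356.4, 306.7, 278.1) = 224.4 kN → bolt shear.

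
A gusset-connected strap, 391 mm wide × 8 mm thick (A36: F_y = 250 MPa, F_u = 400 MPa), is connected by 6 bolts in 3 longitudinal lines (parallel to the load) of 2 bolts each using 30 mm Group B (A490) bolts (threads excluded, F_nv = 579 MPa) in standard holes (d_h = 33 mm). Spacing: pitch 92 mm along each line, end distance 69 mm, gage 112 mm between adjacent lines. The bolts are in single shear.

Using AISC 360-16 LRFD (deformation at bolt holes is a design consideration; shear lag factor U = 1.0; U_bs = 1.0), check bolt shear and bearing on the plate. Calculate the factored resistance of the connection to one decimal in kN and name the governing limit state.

Bolt shear: A_b = π(30)²/4 = 706.86 mm². φR_n = 0.75 × 579 × 706.86 × 6 × 1 = 1841.7 kN.
Bearing (8 mm plate, F_u = 400 MPa): end bolts L_c = 69 − 33/2 = 52.5, R_n = min(1.2×52.5×8×400, 2.4×30×8×400) = 201.6 kN/bolt; interior L_c = 92 − 33 = 59, R_n = 226.56 kN/bolt. φR_n = 0.75 × (3×201.6 + 3×226.56) = 963.4 kN.
Governing: min(1841.7, 963.4) = 963.4 kN → bearing.

963.4 kN (bearing governs)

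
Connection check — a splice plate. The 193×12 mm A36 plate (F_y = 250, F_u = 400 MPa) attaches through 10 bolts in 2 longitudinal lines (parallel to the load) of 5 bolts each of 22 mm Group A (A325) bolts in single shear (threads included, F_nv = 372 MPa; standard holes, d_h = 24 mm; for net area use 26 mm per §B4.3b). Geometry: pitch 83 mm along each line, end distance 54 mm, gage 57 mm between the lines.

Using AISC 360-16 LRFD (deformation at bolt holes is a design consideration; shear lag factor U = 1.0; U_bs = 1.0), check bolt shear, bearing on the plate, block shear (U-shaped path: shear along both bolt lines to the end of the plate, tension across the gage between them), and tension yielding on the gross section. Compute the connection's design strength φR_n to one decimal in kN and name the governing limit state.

Bolt shear: A_b = π(22)²/4 = 380.13 mm². φR_n = 0.75 × 372 × 380.13 × 10 × 1 = 1060.6 kN.
Bearing (12 mm plate, F_u = 400 MPa): end bolts L_c = 54 − 24/2 = 42, R_n = min(1.2×42×12×400, 2.4×22×12×400) = 241.92 kN/bolt; interior L_c = 83 − 24 = 59, R_n = 253.44 kN/bolt. φR_n = 0.75 × (2×241.92 + 8×253.44) = 1883.5 kN.
Block shear: shear path 2×[54+4×83] = 2×386 mm, A_gv = 9264, A_nv = 2×(386 − 4.5×26)×12 = 6456 mm²; tension across gage: (57 − 1×26)×12 = 372 mm². R_n = min(0.6×400×6456, 0.6×250×9264) + 1.0×400×372 = min(1549.4, 1389.6) + 148.8 = 1538.4 kN. φR_n = 0.75 × 1538.4 = 1153.8 kN.
Tension yield (gross): A_g = 193×12 = 2316 mm². φR_n = 0.90 × 250 × 2316 = 521.1 kN.
Governing: min(1060.6, 1883.5, 1153.8, 521.1) = 521.1 kN → gross-section yield.

521.1 kN (gross-section yield governs)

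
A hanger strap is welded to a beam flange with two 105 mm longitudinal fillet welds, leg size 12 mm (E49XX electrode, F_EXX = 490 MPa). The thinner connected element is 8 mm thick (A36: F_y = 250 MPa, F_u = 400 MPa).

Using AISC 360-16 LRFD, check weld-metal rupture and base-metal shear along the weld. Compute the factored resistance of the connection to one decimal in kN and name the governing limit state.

Weld metal: throat = 0.707×12 = 8.484 mm, L = 2×105 = 210 mm. φR_n = 0.75 × 0.6 × 490 × 8.484 × 210 = 392.9 kN.
Base metal shear (8 mm plate): yield φR_n = 1.0×0.6×250×8×210 = 252.0 kN; rupture φR_n = 0.75×0.6×400×8×210 = 302.4 kN; take 252.0 kN (yield).
Governing: min(392.9, 252.0) = 252.0 kN → base-metal shear.

252.0 kN (base-metal shear governs)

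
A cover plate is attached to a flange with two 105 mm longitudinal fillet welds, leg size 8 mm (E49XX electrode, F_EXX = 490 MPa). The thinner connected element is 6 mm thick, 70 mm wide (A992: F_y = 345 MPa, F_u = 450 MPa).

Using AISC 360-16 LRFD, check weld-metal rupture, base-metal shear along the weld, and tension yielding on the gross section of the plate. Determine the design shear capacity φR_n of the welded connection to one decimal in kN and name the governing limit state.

130.4 kN (gross-section yield governs)

Weld metal: throat = 0.707×8 = 5.656 mm, L = 2×105 = 210 mm. φR_n = 0.75 × 0.6 × 490 × 5.656 × 210 = 261.9 kN.
Base metal shear (6 mm plate): yield φR_n = 1.0×0.6×345×6×210 = 260.8 kN; rupture φR_n = 0.75×0.6×450×6×210 = 255.2 kN; take 255.2 kN (rupture).
Tension yield (gross): A_g = 70×6 = 420 mm². φR_n = 0.90 × 345 × 420 = 130.4 kN.
Governing: min(261.9, 255.2, 130.4) = 130.4 kN → gross-section yield.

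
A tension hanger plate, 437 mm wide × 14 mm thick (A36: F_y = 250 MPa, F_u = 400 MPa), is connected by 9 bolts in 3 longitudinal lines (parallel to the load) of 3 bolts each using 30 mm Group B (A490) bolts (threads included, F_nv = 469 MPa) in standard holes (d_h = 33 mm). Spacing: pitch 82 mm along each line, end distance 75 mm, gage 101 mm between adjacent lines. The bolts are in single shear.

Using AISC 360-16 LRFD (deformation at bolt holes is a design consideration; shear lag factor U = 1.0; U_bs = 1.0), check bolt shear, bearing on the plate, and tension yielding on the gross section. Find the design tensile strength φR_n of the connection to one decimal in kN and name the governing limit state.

1376.6 kN (gross-section yield governs)

Bolt shear: A_b = π(30)²/4 = 706.86 mm². φR_n = 0.75 × 469 × 706.86 × 9 × 1 = 2237.7 kN.
Bearing (14 mm plate, F_u = 400 MPa): end bolts L_c = 75 − 33/2 = 58.5, R_n = min(1.2×58.5×14×400, 2.4×30×14×400) = 393.12 kN/bolt; interior L_c = 82 − 33 = 49, R_n = 329.28 kN/bolt. φR_n = 0.75 × (3×393.12 + 6×329.28) = 2366.3 kN.
Tension yield (gross): A_g = 437×14 = 6118 mm². φR_n = 0.90 × 250 × 6118 = 1376.6 kN.
Governing: min(2237.7, 2366.3, 1376.6) = 1376.6 kN → gross-section yield.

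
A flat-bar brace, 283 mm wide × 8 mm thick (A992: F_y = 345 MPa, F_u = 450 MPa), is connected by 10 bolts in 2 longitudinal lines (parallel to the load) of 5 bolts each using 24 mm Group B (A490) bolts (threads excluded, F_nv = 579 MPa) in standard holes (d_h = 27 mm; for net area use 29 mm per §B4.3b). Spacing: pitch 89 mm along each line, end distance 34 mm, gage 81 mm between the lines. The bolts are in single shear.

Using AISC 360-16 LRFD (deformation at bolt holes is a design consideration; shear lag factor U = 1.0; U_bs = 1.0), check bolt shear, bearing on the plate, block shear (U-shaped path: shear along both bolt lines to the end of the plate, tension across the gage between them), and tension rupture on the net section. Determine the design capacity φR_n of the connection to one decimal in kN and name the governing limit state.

607.5 kN (net-section rupture governs)

Bolt shear: A_b = π(24)²/4 = 452.39 mm². φR_n = 0.75 × 579 × 452.39 × 10 × 1 = 1964.5 kN.
Bearing (8 mm plate, F_u = 450 MPa): end bolts L_c = 34 − 27/2 = 20.5, R_n = min(1.2×20.5×8×450, 2.4×24×8×450) = 88.56 kN/bolt; interior L_c = 89 − 27 = 62, R_n = 207.36 kN/bolt. φR_n = 0.75 × (2×88.56 + 8×207.36) = 1377.0 kN.
Block shear: shear path 2×[34+4×89] = 2×390 mm, A_gv = 6240, A_nv = 2×(390 − 4.5×29)×8 = 4152 mm²; tension across gage: (81 − 1×29)×8 = 416 mm². R_n = min(0.6×450×4152, 0.6×345×6240) + 1.0×450×416 = min(1121, 1291.7) + 187.2 = 1308.2 kN. φR_n = 0.75 × 1308.2 = 981.2 kN.
Tension rupture (net): A_n = (283 − 2×29)×8 = 1800 mm² (U = 1.0, A_e = A_n). φR_n = 0.75 × 450 × 1800 = 607.5 kN.
Governing: min(1964.5, 1377.0, 981.2, 607.5) = 607.5 kN → net-section rupture.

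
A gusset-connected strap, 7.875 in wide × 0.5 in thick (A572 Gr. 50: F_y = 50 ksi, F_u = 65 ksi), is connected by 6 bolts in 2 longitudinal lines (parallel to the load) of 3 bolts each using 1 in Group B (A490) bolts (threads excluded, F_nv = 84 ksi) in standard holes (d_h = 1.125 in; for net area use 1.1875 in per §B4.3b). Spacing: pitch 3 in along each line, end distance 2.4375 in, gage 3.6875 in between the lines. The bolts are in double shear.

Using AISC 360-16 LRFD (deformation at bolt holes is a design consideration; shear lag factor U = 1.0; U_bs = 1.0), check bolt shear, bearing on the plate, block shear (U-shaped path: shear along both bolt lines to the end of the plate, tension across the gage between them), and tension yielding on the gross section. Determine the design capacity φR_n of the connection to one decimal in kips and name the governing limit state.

Bolt shear: A_b = π(1)²/4 = 0.7854 in². φR_n = 0.75 × 84 × 0.7854 × 6 × 2 = 593.8 kips.
Bearing (0.5 in plate, F_u = 65 ksi): end bolts L_c = 2.4375 − 1.125/2 = 1.875, R_n = min(1.2×1.875×0.5×65, 2.4×1×0.5×65) = 73.125 kips/bolt; interior L_c = 3 − 1.125 = 1.875, R_n = 73.125 kips/bolt. φR_n = 0.75 × (2×73.125 + 4×73.125) = 329.1 kips.
Block shear: shear path 2×[2.4375+2×3] = 2×8.4375 in, A_gv = 8.4375, A_nv = 2×(8.4375 − 2.5×1.1875)×0.5 = 5.4688 in²; tension across gage: (3.6875 − 1×1.1875)×0.5 = 1.25 in². R_n = min(0.6×65×5.4688, 0.6×50×8.4375) + 1.0×65×1.25 = min(213.28, 253.13) + 81.25 = 294.53 kips. φR_n = 0.75 × 294.53 = 220.9 kips.
Tension yield (gross): A_g = 7.875×0.5 = 3.9375 in². φR_n = 0.90 × 50 × 3.9375 = 177.2 kips.
Governing: min(593.8, 329.1, 220.9, 177.2) = 177.2 kips → gross-section yield.

177.2 kips (gross-section yield governs)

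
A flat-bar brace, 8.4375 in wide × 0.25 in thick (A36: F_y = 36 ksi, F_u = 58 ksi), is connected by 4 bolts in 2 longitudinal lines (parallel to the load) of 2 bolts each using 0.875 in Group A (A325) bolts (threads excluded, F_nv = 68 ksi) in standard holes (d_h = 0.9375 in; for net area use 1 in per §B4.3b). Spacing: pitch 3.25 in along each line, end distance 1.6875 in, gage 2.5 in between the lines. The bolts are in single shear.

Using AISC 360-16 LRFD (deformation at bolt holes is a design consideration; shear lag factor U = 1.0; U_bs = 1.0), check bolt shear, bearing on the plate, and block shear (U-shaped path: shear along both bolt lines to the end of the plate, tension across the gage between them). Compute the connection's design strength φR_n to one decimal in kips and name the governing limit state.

Bolt shear: A_b = π(0.875)²/4 = 0.60132 in². φR_n = 0.75 × 68 × 0.60132 × 4 × 1 = 122.7 kips.
Bearing (0.25 in plate, F_u = 58 ksi): end bolts L_c = 1.6875 − 0.9375/2 = 1.21875, R_n = min(1.2×1.21875×0.25×58, 2.4×0.875×0.25×58) = 21.206 kips/bolt; interior L_c = 3.25 − 0.9375 = 2.3125, R_n = 30.45 kips/bolt. φR_n = 0.75 × (2×21.206 + 2×30.45) = 77.5 kips.
Block shear: shear path 2×[1.6875+1×3.25] = 2×4.9375 in, A_gv = 2.4688, A_nv = 2×(4.9375 − 1.5×1)×0.25 = 1.7188 in²; tension across gage: (2.5 − 1×1)×0.25 = 0.375 in². R_n = min(0.6×58×1.7188, 0.6×36×2.4688) + 1.0×58×0.375 = min(59.814, 53.326) + 21.75 = 75.076 kips. φR_n = 0.75 × 75.076 = 56.3 kips.
Governing: min(122.7, 77.5, 56.3) = 56.3 kips → block shear.

56.3 kips (block shear governs)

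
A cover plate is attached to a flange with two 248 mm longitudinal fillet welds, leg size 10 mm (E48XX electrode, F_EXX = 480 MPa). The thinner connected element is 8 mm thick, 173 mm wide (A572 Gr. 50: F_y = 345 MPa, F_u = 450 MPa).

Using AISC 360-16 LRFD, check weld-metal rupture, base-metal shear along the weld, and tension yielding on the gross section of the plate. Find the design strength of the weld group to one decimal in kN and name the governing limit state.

429.7 kN (gross-section yield governs)

Weld metal: throat = 0.707×10 = 7.07 mm, L = 2×248 = 496 mm. φR_n = 0.75 × 0.6 × 480 × 7.07 × 496 = 757.5 kN.
Base metal shear (8 mm plate): yield φR_n = 1.0×0.6×345×8×496 = 821.4 kN; rupture φR_n = 0.75×0.6×450×8×496 = 803.5 kN; take 803.5 kN (rupture).
Tension yield (gross): A_g = 173×8 = 1384 mm². φR_n = 0.90 × 345 × 1384 = 429.7 kN.
Governing: min(757.5, 803.5, 429.7) = 429.7 kN → gross-section yield.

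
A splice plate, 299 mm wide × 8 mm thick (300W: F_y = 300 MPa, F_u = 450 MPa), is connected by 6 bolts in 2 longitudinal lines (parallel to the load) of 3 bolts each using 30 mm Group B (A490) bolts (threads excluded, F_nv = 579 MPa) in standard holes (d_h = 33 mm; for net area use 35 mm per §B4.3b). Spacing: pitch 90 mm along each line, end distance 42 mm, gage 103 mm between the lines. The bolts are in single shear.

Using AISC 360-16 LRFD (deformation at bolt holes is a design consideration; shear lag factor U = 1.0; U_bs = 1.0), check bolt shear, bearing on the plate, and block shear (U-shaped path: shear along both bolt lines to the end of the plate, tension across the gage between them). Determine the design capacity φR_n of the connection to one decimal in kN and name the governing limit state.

619.4 kN (block shear governs)

Bolt shear: A_b = π(30)²/4 = 706.86 mm². φR_n = 0.75 × 579 × 706.86 × 6 × 1 = 1841.7 kN.
Bearing (8 mm plate, F_u = 450 MPa): end bolts L_c = 42 − 33/2 = 25.5, R_n = min(1.2×25.5×8×450, 2.4×30×8×450) = 110.16 kN/bolt; interior L_c = 90 − 33 = 57, R_n = 246.24 kN/bolt. φR_n = 0.75 × (2×110.16 + 4×246.24) = 904.0 kN.
Block shear: shear path 2×[42+2×90] = 2×222 mm, A_gv = 3552, A_nv = 2×(222 − 2.5×35)×8 = 2152 mm²; tension across gage: (103 − 1×35)×8 = 544 mm². R_n = min(0.6×450×2152, 0.6×300×3552) + 1.0×450×544 = min(581.04, 639.36) + 244.8 = 825.84 kN. φR_n = 0.75 × 825.84 = 619.4 kN.
Governing: min(1841.7, 904.0, 619.4) = 619.4 kN → block shear.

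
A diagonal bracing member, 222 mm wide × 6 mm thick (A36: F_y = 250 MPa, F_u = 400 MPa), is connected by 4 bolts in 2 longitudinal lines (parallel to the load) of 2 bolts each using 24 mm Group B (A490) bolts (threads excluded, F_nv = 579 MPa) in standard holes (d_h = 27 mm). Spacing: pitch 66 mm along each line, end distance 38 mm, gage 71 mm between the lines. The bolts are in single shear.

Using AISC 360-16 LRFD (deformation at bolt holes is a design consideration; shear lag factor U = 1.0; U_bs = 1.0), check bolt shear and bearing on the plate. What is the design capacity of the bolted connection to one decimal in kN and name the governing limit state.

Bolt shear: A_b = π(24)²/4 = 452.39 mm². φR_n = 0.75 × 579 × 452.39 × 4 × 1 = 785.8 kN.
Bearing (6 mm plate, F_u = 400 MPa): end bolts L_c = 38 − 27/2 = 24.5, R_n = min(1.2×24.5×6×400, 2.4×24×6×400) = 70.56 kN/bolt; interior L_c = 66 − 27 = 39, R_n = 112.32 kN/bolt. φR_n = 0.75 × (2×70.56 + 2×112.32) = 274.3 kN.
Governing: min(785.8, 274.3) = 274.3 kN → bearing.

274.3 kN (bearing governs)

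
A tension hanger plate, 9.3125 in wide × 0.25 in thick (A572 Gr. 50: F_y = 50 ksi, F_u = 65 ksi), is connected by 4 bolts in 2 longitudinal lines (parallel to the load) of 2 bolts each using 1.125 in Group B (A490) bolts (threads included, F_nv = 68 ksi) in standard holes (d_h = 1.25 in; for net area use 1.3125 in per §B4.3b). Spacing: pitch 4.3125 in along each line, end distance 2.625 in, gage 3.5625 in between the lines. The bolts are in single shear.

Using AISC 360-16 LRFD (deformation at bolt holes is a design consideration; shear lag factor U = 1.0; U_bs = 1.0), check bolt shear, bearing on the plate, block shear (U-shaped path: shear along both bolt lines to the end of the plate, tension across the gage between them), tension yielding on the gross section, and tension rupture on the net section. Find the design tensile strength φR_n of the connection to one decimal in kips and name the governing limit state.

Bolt shear: A_b = π(1.125)²/4 = 0.99402 in². φR_n = 0.75 × 68 × 0.99402 × 4 × 1 = 202.8 kips.
Bearing (0.25 in plate, F_u = 65 ksi): end bolts L_c = 2.625 − 1.25/2 = 2, R_n = min(1.2×2×0.25×65, 2.4×1.125×0.25×65) = 39 kips/bolt; interior L_c = 4.3125 − 1.25 = 3.0625, R_n = 43.875 kips/bolt. φR_n = 0.75 × (2×39 + 2×43.875) = 124.3 kips.
Block shear: shear path 2×[2.625+1×4.3125] = 2×6.9375 in, A_gv = 3.4688, A_nv = 2×(6.9375 − 1.5×1.3125)×0.25 = 2.4844 in²; tension across gage: (3.5625 − 1×1.3125)×0.25 = 0.5625 in². R_n = min(0.6×65×2.4844, 0.6×50×3.4688) + 1.0×65×0.5625 = min(96.892, 104.06) + 36.563 = 133.46 kips. φR_n = 0.75 × 133.46 = 100.1 kips.
Tension yield (gross): A_g = 9.3125×0.25 = 2.3281 in². φR_n = 0.90 × 50 × 2.3281 = 104.8 kips.
Tension rupture (net): A_n = (9.3125 − 2×1.3125)×0.25 = 1.6719 in² (U = 1.0, A_e = A_n). φR_n = 0.75 × 65 × 1.6719 = 81.5 kips.
Governing: min(202.8, 124.3, 100.1, 104.8, 81.5) = 81.5 kips → net-section rupture.

81.5 kips (net-section rupture governs)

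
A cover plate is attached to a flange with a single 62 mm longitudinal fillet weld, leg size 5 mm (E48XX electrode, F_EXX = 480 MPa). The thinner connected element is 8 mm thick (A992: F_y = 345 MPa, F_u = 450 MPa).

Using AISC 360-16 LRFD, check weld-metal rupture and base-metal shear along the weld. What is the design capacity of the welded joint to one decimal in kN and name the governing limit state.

47.3 kN (weld metal governs)

Weld metal: throat = 0.707×5 = 3.535 mm, L = 62 mm. φR_n = 0.75 × 0.6 × 480 × 3.535 × 62 = 47.3 kN.
Base metal shear (8 mm plate): yield φR_n = 1.0×0.6×345×8×62 = 102.7 kN; rupture φR_n = 0.75×0.6×450×8×62 = 100.4 kN; take 100.4 kN (rupture).
Governing: min(47.3, 100.4) = 47.3 kN → weld metal.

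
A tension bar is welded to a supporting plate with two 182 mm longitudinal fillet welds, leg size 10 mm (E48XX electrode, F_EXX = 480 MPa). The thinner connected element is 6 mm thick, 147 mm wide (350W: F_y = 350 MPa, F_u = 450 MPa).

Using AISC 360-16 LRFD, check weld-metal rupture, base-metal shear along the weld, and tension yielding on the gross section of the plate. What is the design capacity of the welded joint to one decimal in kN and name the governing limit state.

Weld metal: throat = 0.707×10 = 7.07 mm, L = 2×182 = 364 mm. φR_n = 0.75 × 0.6 × 480 × 7.07 × 364 = 555.9 kN.
Base metal shear (6 mm plate): yield φR_n = 1.0×0.6×350×6×364 = 458.6 kN; rupture φR_n = 0.75×0.6×450×6×364 = 442.3 kN; take 442.3 kN (rupture).
Tension yield (gross): A_g = 147×6 = 882 mm². φR_n = 0.90 × 350 × 882 = 277.8 kN.
Governing: min(555.9, 442.3, 277.8) = 277.8 kN → gross-section yield.

277.8 kN (gross-section yield governs)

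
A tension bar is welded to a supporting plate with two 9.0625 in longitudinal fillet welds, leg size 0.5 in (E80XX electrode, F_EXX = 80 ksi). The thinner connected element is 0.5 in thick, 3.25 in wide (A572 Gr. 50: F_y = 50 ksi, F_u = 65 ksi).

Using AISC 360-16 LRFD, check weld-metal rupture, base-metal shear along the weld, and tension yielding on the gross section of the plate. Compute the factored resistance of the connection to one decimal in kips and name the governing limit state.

Weld metal: throat = 0.707×0.5 = 0.3535 in, L = 2×9.0625 = 18.125 in. φR_n = 0.75 × 0.6 × 80 × 0.3535 × 18.125 = 230.7 kips.
Base metal shear (0.5 in plate): yield φR_n = 1.0×0.6×50×0.5×18.125 = 271.9 kips; rupture φR_n = 0.75×0.6×65×0.5×18.125 = 265.1 kips; take 265.1 kips (rupture).
Tension yield (gross): A_g = 3.25×0.5 = 1.625 in². φR_n = 0.90 × 50 × 1.625 = 73.1 kips.
Governing: min(230.7, 265.1, 73.1) = 73.1 kips → gross-section yield.

73.1 kips (gross-section yield governs)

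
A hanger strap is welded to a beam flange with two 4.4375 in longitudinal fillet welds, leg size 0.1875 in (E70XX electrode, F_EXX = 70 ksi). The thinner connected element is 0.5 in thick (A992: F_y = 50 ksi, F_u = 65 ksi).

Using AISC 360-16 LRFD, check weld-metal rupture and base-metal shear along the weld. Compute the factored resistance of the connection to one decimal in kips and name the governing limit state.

Weld metal: throat = 0.707×0.1875 = 0.13256 in, L = 2×4.4375 = 8.875 in. φR_n = 0.75 × 0.6 × 70 × 0.13256 × 8.875 = 37.1 kips.
Base metal shear (0.5 in plate): yield φR_n = 1.0×0.6×50×0.5×8.875 = 133.1 kips; rupture φR_n = 0.75×0.6×65×0.5×8.875 = 129.8 kips; take 129.8 kips (rupture).
Governing: min(37.1, 129.8) = 37.1 kips → weld metal.

37.1 kips (weld metal governs)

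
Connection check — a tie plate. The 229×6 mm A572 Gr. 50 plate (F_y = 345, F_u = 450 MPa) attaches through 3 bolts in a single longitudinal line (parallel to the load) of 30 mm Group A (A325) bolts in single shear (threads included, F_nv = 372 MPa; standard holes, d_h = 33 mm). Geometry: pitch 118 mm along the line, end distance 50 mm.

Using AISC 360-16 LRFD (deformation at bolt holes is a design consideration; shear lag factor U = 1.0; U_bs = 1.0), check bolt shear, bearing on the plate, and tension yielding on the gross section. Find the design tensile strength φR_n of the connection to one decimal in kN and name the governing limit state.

Bolt shear: A_b = π(30)²/4 = 706.86 mm². φR_n = 0.75 × 372 × 706.86 × 3 × 1 = 591.6 kN.
Bearing (6 mm plate, F_u = 450 MPa): end bolts L_c = 50 − 33/2 = 33.5, R_n = min(1.2×33.5×6×450, 2.4×30×6×450) = 108.54 kN/bolt; interior L_c = 118 − 33 = 85, R_n = 194.4 kN/bolt. φR_n = 0.75 × (1×108.54 + 2×194.4) = 373.0 kN.
Tension yield (gross): A_g = 229×6 = 1374 mm². φR_n = 0.90 × 345 × 1374 = 426.6 kN.
Governing: min(591.6, 373.0, 426.6) = 373.0 kN → bearing.

373.0 kN (bearing governs)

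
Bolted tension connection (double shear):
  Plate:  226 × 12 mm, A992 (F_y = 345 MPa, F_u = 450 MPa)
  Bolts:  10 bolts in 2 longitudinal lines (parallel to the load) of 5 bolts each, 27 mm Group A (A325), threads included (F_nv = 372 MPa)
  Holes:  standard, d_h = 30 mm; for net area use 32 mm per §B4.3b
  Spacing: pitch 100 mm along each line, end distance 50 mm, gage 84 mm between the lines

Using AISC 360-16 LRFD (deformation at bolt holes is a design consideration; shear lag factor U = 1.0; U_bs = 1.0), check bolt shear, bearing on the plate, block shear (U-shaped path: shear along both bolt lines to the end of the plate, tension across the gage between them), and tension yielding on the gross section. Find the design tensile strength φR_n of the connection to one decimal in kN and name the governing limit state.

Bolt shear: A_b = π(27)²/4 = 572.56 mm². φR_n = 0.75 × 372 × 572.56 × 10 × 2 = 3194.9 kN.
Bearing (12 mm plate, F_u = 450 MPa): end bolts L_c = 50 − 30/2 = 35, R_n = min(1.2×35×12×450, 2.4×27×12×450) = 226.8 kN/bolt; interior L_c = 100 − 30 = 70, R_n = 349.92 kN/bolt. φR_n = 0.75 × (2×226.8 + 8×349.92) = 2439.7 kN.
Block shear: shear path 2×[50+4×100] = 2×450 mm, A_gv = 10800, A_nv = 2×(450 − 4.5×32)×12 = 7344 mm²; tension across gage: (84 − 1×32)×12 = 624 mm². R_n = min(0.6×450×7344, 0.6×345×10800) + 1.0×450×624 = min(1982.9, 2235.6) + 280.8 = 2263.7 kN. φR_n = 0.75 × 2263.7 = 1697.8 kN.
Tension yield (gross): A_g = 226×12 = 2712 mm². φR_n = 0.90 × 345 × 2712 = 842.1 kN.
Governing: min(3194.9, 2439.7, 1697.8, 842.1) = 842.1 kN → gross-section yield.

842.1 kN (gross-section yield governs)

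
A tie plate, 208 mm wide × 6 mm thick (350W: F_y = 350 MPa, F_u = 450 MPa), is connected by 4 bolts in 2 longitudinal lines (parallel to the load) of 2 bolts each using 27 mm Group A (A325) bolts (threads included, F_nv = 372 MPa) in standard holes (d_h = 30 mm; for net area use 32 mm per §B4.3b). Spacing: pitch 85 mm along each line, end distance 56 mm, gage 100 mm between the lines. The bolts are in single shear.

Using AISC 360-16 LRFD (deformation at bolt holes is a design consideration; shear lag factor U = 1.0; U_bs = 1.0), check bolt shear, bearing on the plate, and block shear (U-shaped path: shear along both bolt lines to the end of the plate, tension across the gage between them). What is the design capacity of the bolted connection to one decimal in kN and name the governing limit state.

Bolt shear: A_b = π(27)²/4 = 572.56 mm². φR_n = 0.75 × 372 × 572.56 × 4 × 1 = 639.0 kN.
Bearing (6 mm plate, F_u = 450 MPa): end bolts L_c = 56 − 30/2 = 41, R_n = min(1.2×41×6×450, 2.4×27×6×450) = 132.84 kN/bolt; interior L_c = 85 − 30 = 55, R_n = 174.96 kN/bolt. φR_n = 0.75 × (2×132.84 + 2×174.96) = 461.7 kN.
Block shear: shear path 2×[56+1×85] = 2×141 mm, A_gv = 1692, A_nv = 2×(141 − 1.5×32)×6 = 1116 mm²; tension across gage: (100 − 1×32)×6 = 408 mm². R_n = min(0.6×450×1116, 0.6×350×1692) + 1.0×450×408 = min(301.32, 355.32) + 183.6 = 484.92 kN. φR_n = 0.75 × 484.92 = 363.7 kN.
Governing: min(639.0, 461.7, 363.7) = 363.7 kN → block shear.

363.7 kN (block shear governs)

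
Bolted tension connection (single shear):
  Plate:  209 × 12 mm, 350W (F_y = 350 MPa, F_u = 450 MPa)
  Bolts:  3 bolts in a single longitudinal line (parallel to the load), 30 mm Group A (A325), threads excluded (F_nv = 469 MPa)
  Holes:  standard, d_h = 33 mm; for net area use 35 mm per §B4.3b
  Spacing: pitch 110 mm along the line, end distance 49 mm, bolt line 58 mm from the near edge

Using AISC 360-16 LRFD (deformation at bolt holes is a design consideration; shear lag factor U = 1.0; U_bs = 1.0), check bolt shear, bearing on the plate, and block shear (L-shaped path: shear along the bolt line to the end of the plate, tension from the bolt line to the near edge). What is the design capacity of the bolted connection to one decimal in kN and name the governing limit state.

605.1 kN (block shear governs)

Bolt shear: A_b = π(30)²/4 = 706.86 mm². φR_n = 0.75 × 469 × 706.86 × 3 × 1 = 745.9 kN.
Bearing (12 mm plate, F_u = 450 MPa): end bolts L_c = 49 − 33/2 = 32.5, R_n = min(1.2×32.5×12×450, 2.4×30×12×450) = 210.6 kN/bolt; interior L_c = 110 − 33 = 77, R_n = 388.8 kN/bolt. φR_n = 0.75 × (1×210.6 + 2×388.8) = 741.2 kN.
Block shear: shear path 1×[49+2×110] = 1×269 mm, A_gv = 3228, A_nv = 1×(269 − 2.5×35)×12 = 2178 mm²; tension to near edge: (58 − 0.5×35)×12 = 486 mm². R_n = min(0.6×450×2178, 0.6×350×3228) + 1.0×450×486 = min(588.06, 677.88) + 218.7 = 806.76 kN. φR_n = 0.75 × 806.76 = 605.1 kN.
Governing: min(745.9, 741.2, 605.1) = 605.1 kN → block shear.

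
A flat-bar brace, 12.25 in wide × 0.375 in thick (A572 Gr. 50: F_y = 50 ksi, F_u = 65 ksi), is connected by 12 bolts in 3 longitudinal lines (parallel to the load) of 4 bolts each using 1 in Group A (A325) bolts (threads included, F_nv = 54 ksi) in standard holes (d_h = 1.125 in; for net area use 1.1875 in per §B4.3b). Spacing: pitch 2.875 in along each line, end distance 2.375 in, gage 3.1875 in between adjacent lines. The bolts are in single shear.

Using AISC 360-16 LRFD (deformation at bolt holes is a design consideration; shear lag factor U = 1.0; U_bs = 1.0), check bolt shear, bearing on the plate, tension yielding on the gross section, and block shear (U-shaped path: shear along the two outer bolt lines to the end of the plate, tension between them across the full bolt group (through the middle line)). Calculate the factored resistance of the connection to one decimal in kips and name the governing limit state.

Bolt shear: A_b = π(1)²/4 = 0.7854 in². φR_n = 0.75 × 54 × 0.7854 × 12 × 1 = 381.7 kips.
Bearing (0.375 in plate, F_u = 65 ksi): end bolts L_c = 2.375 − 1.125/2 = 1.8125, R_n = min(1.2×1.8125×0.375×65, 2.4×1×0.375×65) = 53.016 kips/bolt; interior L_c = 2.875 − 1.125 = 1.75, R_n = 51.188 kips/bolt. φR_n = 0.75 × (3×53.016 + 9×51.188) = 464.8 kips.
Tension yield (gross): A_g = 12.25×0.375 = 4.5938 in². φR_n = 0.90 × 50 × 4.5938 = 206.7 kips.
Block shear: shear path 2×[2.375+3×2.875] = 2×11 in, A_gv = 8.25, A_nv = 2×(11 − 3.5×1.1875)×0.375 = 5.1328 in²; tension across gage: (6.375 − 2×1.1875)×0.375 = 1.5 in². R_n = min(0.6×65×5.1328, 0.6×50×8.25) + 1.0×65×1.5 = min(200.18, 247.5) + 97.5 = 297.68 kips. φR_n = 0.75 × 297.68 = 223.3 kips.
Governing: min(381.7, 464.8, 206.7, 223.3) = 206.7 kips → gross-section yield.

206.7 kips (gross-section yield governs)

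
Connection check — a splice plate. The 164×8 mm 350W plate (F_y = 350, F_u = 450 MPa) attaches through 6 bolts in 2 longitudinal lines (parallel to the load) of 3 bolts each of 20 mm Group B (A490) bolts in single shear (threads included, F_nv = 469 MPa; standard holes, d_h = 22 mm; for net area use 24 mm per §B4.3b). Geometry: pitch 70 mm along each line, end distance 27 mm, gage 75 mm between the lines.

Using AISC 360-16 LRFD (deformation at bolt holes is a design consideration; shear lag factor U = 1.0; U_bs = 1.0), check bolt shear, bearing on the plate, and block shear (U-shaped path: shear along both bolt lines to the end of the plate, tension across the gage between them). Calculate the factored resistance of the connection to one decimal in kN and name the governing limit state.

Bolt shear: A_b = π(20)²/4 = 314.16 mm². φR_n = 0.75 × 469 × 314.16 × 6 × 1 = 663.0 kN.
Bearing (8 mm plate, F_u = 450 MPa): end bolts L_c = 27 − 22/2 = 16, R_n = min(1.2×16×8×450, 2.4×20×8×450) = 69.12 kN/bolt; interior L_c = 70 − 22 = 48, R_n = 172.8 kN/bolt. φR_n = 0.75 × (2×69.12 + 4×172.8) = 622.1 kN.
Block shear: shear path 2×[27+2×70] = 2×167 mm, A_gv = 2672, A_nv = 2×(167 − 2.5×24)×8 = 1712 mm²; tension across gage: (75 − 1×24)×8 = 408 mm². R_n = min(0.6×450×1712, 0.6×350×2672) + 1.0×450×408 = min(462.24, 561.12) + 183.6 = 645.84 kN. φR_n = 0.75 × 645.84 = 484.4 kN.
Governing: min(663.0, 622.1, 484.4) = 484.4 kN → block shear.

484.4 kN (block shear governs)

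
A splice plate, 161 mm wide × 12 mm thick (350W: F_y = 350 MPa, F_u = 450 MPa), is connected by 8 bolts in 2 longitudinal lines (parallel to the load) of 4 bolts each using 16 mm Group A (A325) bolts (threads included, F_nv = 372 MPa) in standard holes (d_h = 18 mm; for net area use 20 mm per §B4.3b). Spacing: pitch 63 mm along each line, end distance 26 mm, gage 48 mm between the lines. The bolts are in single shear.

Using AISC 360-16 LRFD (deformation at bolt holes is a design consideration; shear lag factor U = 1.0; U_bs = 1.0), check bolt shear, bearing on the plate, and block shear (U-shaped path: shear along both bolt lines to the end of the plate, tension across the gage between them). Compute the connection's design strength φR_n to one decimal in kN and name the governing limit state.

Bolt shear: A_b = π(16)²/4 = 201.06 mm². φR_n = 0.75 × 372 × 201.06 × 8 × 1 = 448.8 kN.
Bearing (12 mm plate, F_u = 450 MPa): end bolts L_c = 26 − 18/2 = 17, R_n = min(1.2×17×12×450, 2.4×16×12×450) = 110.16 kN/bolt; interior L_c = 63 − 18 = 45, R_n = 207.36 kN/bolt. φR_n = 0.75 × (2×110.16 + 6×207.36) = 1098.4 kN.
Block shear: shear path 2×[26+3×63] = 2×215 mm, A_gv = 5160, A_nv = 2×(215 − 3.5×20)×12 = 3480 mm²; tension across gage: (48 − 1×20)×12 = 336 mm². R_n = min(0.6×450×3480, 0.6×350×5160) + 1.0×450×336 = min(939.6, 1083.6) + 151.2 = 1090.8 kN. φR_n = 0.75 × 1090.8 = 818.1 kN.
Governing: min(448.8, 1098.4, 818.1) = 448.8 kN → bolt shear.

448.8 kN (bolt shear governs)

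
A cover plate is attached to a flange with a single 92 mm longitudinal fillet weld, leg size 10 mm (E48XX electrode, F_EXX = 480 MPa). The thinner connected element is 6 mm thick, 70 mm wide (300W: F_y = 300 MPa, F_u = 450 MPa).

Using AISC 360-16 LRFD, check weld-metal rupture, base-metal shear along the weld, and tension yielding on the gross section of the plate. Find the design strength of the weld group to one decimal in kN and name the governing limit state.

99.4 kN (base-metal shear governs)

Weld metal: throat = 0.707×10 = 7.07 mm, L = 92 mm. φR_n = 0.75 × 0.6 × 480 × 7.07 × 92 = 140.5 kN.
Base metal shear (6 mm plate): yield φR_n = 1.0×0.6×300×6×92 = 99.4 kN; rupture φR_n = 0.75×0.6×450×6×92 = 111.8 kN; take 99.4 kN (yield).
Tension yield (gross): A_g = 70×6 = 420 mm². φR_n = 0.90 × 300 × 420 = 113.4 kN.
Governing: min(140.5, 99.4, 113.4) = 99.4 kN → base-metal shear.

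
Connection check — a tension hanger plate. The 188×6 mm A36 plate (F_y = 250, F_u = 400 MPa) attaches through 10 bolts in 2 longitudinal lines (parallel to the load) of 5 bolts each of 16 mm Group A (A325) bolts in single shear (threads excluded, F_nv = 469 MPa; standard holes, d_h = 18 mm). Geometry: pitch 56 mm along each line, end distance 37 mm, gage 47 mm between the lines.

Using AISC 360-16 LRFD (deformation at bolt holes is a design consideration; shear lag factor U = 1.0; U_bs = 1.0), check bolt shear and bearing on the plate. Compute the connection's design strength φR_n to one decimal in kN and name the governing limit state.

Bolt shear: A_b = π(16)²/4 = 201.06 mm². φR_n = 0.75 × 469 × 201.06 × 10 × 1 = 707.2 kN.
Bearing (6 mm plate, F_u = 400 MPa): end bolts L_c = 37 − 18/2 = 28, R_n = min(1.2×28×6×400, 2.4×16×6×400) = 80.64 kN/bolt; interior L_c = 56 − 18 = 38, R_n = 92.16 kN/bolt. φR_n = 0.75 × (2×80.64 + 8×92.16) = 673.9 kN.
Governing: min(707.2, 673.9) = 673.9 kN → bearing.

673.9 kN (bearing governs)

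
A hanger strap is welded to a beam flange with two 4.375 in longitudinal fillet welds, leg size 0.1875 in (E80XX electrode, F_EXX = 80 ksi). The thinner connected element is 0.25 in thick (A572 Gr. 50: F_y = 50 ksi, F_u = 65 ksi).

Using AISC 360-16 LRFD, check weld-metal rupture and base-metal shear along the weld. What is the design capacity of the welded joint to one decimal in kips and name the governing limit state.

Weld metal: throat = 0.707×0.1875 = 0.13256 in, L = 2×4.375 = 8.75 in. φR_n = 0.75 × 0.6 × 80 × 0.13256 × 8.75 = 41.8 kips.
Base metal shear (0.25 in plate): yield φR_n = 1.0×0.6×50×0.25×8.75 = 65.6 kips; rupture φR_n = 0.75×0.6×65×0.25×8.75 = 64.0 kips; take 64.0 kips (rupture).
Governing: min(41.8, 64.0) = 41.8 kips → weld metal.

41.8 kips (weld metal governs)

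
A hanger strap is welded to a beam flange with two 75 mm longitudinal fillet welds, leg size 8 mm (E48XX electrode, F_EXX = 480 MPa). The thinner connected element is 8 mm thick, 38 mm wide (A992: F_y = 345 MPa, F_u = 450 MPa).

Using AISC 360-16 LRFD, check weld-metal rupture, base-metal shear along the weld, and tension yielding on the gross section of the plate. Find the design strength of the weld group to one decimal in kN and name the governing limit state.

Weld metal: throat = 0.707×8 = 5.656 mm, L = 2×75 = 150 mm. φR_n = 0.75 × 0.6 × 480 × 5.656 × 150 = 183.3 kN.
Base metal shear (8 mm plate): yield φR_n = 1.0×0.6×345×8×150 = 248.4 kN; rupture φR_n = 0.75×0.6×450×8×150 = 243.0 kN; take 243.0 kN (rupture).
Tension yield (gross): A_g = 38×8 = 304 mm². φR_n = 0.90 × 345 × 304 = 94.4 kN.
Governing: min(183.3, 243.0, 94.4) = 94.4 kN → gross-section yield.

94.4 kN (gross-section yield governs)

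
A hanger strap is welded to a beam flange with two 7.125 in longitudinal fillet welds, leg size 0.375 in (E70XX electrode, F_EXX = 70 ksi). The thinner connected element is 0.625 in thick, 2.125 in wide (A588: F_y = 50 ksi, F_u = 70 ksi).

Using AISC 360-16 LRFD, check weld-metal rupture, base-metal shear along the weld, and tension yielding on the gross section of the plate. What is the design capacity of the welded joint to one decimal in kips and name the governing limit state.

Weld metal: throat = 0.707×0.375 = 0.26513 in, L = 2×7.125 = 14.25 in. φR_n = 0.75 × 0.6 × 70 × 0.26513 × 14.25 = 119.0 kips.
Base metal shear (0.625 in plate): yield φR_n = 1.0×0.6×50×0.625×14.25 = 267.2 kips; rupture φR_n = 0.75×0.6×70×0.625×14.25 = 280.5 kips; take 267.2 kips (yield).
Tension yield (gross): A_g = 2.125×0.625 = 1.3281 in². φR_n = 0.90 × 50 × 1.3281 = 59.8 kips.
Governing: min(119.0, 267.2, 59.8) = 59.8 kips → gross-section yield.

59.8 kips (gross-section yield governs)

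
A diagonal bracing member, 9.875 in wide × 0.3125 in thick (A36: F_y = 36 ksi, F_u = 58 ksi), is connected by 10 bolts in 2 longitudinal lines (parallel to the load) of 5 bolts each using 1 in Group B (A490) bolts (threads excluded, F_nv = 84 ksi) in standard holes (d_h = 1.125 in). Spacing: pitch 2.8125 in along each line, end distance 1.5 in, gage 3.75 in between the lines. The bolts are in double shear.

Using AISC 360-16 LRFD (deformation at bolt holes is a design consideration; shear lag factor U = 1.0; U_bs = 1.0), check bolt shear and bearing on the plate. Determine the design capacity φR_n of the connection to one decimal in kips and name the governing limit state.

Bolt shear: A_b = π(1)²/4 = 0.7854 in². φR_n = 0.75 × 84 × 0.7854 × 10 × 2 = 989.6 kips.
Bearing (0.3125 in plate, F_u = 58 ksi): end bolts L_c = 1.5 − 1.125/2 = 0.9375, R_n = min(1.2×0.9375×0.3125×58, 2.4×1×0.3125×58) = 20.391 kips/bolt; interior L_c = 2.8125 − 1.125 = 1.6875, R_n = 36.703 kips/bolt. φR_n = 0.75 × (2×20.391 + 8×36.703) = 250.8 kips.
Governing: min(989.6, 250.8) = 250.8 kips → bearing.

250.8 kips (bearing governs)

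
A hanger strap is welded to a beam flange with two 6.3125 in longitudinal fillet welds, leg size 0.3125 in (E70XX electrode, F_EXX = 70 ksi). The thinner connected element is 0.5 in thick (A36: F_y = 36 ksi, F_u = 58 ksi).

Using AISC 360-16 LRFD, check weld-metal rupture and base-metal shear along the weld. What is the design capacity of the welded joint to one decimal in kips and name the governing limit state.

Weld metal: throat = 0.707×0.3125 = 0.22094 in, L = 2×6.3125 = 12.625 in. φR_n = 0.75 × 0.6 × 70 × 0.22094 × 12.625 = 87.9 kips.
Base metal shear (0.5 in plate): yield φR_n = 1.0×0.6×36×0.5×12.625 = 136.4 kips; rupture φR_n = 0.75×0.6×58×0.5×12.625 = 164.8 kips; take 136.4 kips (yield).
Governing: min(87.9, 136.4) = 87.9 kips → weld metal.

87.9 kips (weld metal governs)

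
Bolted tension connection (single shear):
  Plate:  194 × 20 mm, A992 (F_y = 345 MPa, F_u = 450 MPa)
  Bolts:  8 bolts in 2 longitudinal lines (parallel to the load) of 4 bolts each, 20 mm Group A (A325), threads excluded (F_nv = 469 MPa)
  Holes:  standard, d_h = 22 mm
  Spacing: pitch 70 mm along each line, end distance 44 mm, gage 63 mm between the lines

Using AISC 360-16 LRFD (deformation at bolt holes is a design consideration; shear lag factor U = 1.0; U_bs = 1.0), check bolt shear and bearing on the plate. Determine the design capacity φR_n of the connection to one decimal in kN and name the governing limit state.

884.0 kN (bolt shear governs)

Bolt shear: A_b = π(20)²/4 = 314.16 mm². φR_n = 0.75 × 469 × 314.16 × 8 × 1 = 884.0 kN.
Bearing (20 mm plate, F_u = 450 MPa): end bolts L_c = 44 − 22/2 = 33, R_n = min(1.2×33×20×450, 2.4×20×20×450) = 356.4 kN/bolt; interior L_c = 70 − 22 = 48, R_n = 432 kN/bolt. φR_n = 0.75 × (2×356.4 + 6×432) = 2478.6 kN.
Governing: min(884.0, 2478.6) = 884.0 kN → bolt shear.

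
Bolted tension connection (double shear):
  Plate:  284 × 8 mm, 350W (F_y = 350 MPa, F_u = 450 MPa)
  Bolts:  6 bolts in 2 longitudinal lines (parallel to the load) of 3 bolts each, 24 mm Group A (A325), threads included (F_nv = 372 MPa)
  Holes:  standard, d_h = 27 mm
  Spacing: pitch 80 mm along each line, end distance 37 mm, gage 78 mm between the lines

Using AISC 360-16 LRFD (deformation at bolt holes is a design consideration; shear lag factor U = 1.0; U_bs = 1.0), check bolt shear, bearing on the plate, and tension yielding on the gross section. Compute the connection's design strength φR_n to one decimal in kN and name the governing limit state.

715.7 kN (gross-section yield governs)

Bolt shear: A_b = π(24)²/4 = 452.39 mm². φR_n = 0.75 × 372 × 452.39 × 6 × 2 = 1514.6 kN.
Bearing (8 mm plate, F_u = 450 MPa): end bolts L_c = 37 − 27/2 = 23.5, R_n = min(1.2×23.5×8×450, 2.4×24×8×450) = 101.52 kN/bolt; interior L_c = 80 − 27 = 53, R_n = 207.36 kN/bolt. φR_n = 0.75 × (2×101.52 + 4×207.36) = 774.4 kN.
Tension yield (gross): A_g = 284×8 = 2272 mm². φR_n = 0.90 × 350 × 2272 = 715.7 kN.
Governing: min(1514.6, 774.4, 715.7) = 715.7 kN → gross-section yield.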